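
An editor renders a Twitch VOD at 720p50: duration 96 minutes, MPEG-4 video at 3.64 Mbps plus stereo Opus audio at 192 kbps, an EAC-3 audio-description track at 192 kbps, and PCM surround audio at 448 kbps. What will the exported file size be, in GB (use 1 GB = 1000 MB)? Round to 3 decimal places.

3.220 GB

96 min = 5760 s
Audio total: 192 + 192 + 448 = 832 kbps = 0.832 Mbps.
Total bitrate: 3.64 + 0.832 = 4.472 Mbps.
Stream data: 4.472 Mbps × 5760 s = 25758.7 Mb.
25,759 Mb ÷ 8 = 3,220 MB → 3.220 GB.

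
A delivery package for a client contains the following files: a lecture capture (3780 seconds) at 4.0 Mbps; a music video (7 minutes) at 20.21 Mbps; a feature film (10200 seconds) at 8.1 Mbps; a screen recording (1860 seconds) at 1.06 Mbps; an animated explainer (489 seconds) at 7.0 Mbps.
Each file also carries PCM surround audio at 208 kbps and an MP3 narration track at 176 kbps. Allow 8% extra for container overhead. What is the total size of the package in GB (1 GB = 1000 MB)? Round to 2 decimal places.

Audio total: 208 + 176 = 384 kbps = 0.384 Mbps.
lecture capture: 4.384 Mbps × 3780 s × 1.08 = 17897.2 Mb
music video: 20.594 Mbps × 420 s × 1.08 = 9341.4 Mb
feature film: 8.484 Mbps × 10200 s × 1.08 = 93459.7 Mb
screen recording: 1.444 Mbps × 1860 s × 1.08 = 2900.7 Mb
animated explainer: 7.384 Mbps × 489 s × 1.08 = 3899.6 Mb
Total: 127498.8 Mb = 15937.3 MB.
= 15.94 GB.

15.94 GB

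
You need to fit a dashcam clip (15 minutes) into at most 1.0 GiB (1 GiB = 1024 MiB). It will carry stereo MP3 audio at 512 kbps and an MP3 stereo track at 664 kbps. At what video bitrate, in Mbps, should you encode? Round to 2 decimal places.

8.37 Mbps

Budget: 1.0 GiB = 8589.9 Mb.
15 min = 900 s
Total bitrate budget: 8589.9 Mb / 900 s = 9.544 Mbps.
Audio total: 512 + 664 = 1176 kbps = 1.176 Mbps.
Video: 9.544 − 1.176 = 8.368 Mbps.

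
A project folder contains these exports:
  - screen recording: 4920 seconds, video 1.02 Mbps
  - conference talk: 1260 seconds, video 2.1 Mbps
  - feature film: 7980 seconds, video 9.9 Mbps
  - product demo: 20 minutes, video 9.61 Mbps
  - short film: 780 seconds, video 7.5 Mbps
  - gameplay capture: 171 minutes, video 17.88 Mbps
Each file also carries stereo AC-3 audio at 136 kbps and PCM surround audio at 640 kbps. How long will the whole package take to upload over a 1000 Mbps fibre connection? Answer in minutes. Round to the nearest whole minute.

Audio total: 136 + 640 = 776 kbps = 0.776 Mbps.
screen recording: 1.796 Mbps × 4920 s = 8836.3 Mb
conference talk: 2.876 Mbps × 1260 s = 3623.8 Mb
feature film: 10.676 Mbps × 7980 s = 85194.5 Mb
product demo: 10.386 Mbps × 1200 s = 12463.2 Mb
short film: 8.276 Mbps × 780 s = 6455.3 Mb
gameplay capture: 18.656 Mbps × 10260 s = 191410.6 Mb
Total: 307983.6 Mb = 38497.9 MB.
At 1000 Mbps: 307983.6 / 1000 = 308 s ≈ 5.13 minutes.

5 minutes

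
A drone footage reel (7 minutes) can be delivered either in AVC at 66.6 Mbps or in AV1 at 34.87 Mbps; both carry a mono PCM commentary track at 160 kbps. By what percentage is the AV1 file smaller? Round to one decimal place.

7 min = 420 s
Audio: 160 kbps = 0.160 Mbps.
AVC: 66.760 Mbps × 420 s = 28039.2 Mb = 3.505 GB.
AV1: 35.030 Mbps × 420 s = 14712.6 Mb = 1.839 GB.
Reduction: (1 − 1.839/3.505) × 100 = 47.53%.

47.5%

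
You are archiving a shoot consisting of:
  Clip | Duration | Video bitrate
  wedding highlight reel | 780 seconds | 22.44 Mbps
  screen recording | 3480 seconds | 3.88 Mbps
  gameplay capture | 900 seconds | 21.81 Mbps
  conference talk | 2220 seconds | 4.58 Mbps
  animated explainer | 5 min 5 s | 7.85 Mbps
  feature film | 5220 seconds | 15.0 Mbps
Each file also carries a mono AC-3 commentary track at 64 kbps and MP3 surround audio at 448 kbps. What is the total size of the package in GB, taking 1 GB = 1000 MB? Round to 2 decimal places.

18.51 GB

Audio total: 64 + 448 = 512 kbps = 0.512 Mbps.
wedding highlight reel: 22.952 Mbps × 780 s = 17902.6 Mb
screen recording: 4.392 Mbps × 3480 s = 15284.2 Mb
gameplay capture: 22.322 Mbps × 900 s = 20089.8 Mb
conference talk: 5.092 Mbps × 2220 s = 11304.2 Mb
animated explainer: 8.362 Mbps × 305 s = 2550.4 Mb
feature film: 15.512 Mbps × 5220 s = 80972.6 Mb
Total: 148103.8 Mb = 18513.0 MB.
= 18.51 GB.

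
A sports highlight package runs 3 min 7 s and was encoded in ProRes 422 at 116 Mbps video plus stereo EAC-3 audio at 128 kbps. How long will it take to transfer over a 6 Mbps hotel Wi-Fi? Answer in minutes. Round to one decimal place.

3 min 7 s = 187 s
Audio: 128 kbps = 0.128 Mbps.
Total bitrate: 116.128 Mbps.
File: 116.128 Mbps × 187 s = 21715.9 Mb.
At 6 Mbps: 21715.9 / 6 = 3619.3 s ≈ 60.3 minutes.

60.3 minutes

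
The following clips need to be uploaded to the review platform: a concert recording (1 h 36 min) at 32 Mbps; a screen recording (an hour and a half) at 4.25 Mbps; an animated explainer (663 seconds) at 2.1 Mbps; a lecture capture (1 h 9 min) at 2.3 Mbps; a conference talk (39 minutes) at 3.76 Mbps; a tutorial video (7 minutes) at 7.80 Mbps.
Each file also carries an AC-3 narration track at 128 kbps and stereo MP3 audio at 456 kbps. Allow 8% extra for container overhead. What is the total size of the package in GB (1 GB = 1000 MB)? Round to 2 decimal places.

32.56 GB

Audio total: 128 + 456 = 584 kbps = 0.584 Mbps.
concert recording: 32.584 Mbps × 5760 s × 1.08 = 202698.5 Mb
screen recording: 4.834 Mbps × 5400 s × 1.08 = 28191.9 Mb
animated explainer: 2.684 Mbps × 663 s × 1.08 = 1921.9 Mb
lecture capture: 2.884 Mbps × 4140 s × 1.08 = 12894.9 Mb
conference talk: 4.344 Mbps × 2340 s × 1.08 = 10978.2 Mb
tutorial video: 8.384 Mbps × 420 s × 1.08 = 3803.0 Mb
Total: 260488.4 Mb = 32561.0 MB.
= 32.56 GB.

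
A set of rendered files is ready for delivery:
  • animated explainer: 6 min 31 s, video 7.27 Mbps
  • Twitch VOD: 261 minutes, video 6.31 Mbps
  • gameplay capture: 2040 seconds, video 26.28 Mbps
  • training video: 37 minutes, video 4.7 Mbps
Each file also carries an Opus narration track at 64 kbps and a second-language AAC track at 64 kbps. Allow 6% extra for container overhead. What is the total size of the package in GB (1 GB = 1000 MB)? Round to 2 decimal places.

Audio total: 64 + 64 = 128 kbps = 0.128 Mbps.
animated explainer: 7.398 Mbps × 391 s × 1.06 = 3066.2 Mb
Twitch VOD: 6.438 Mbps × 15660 s × 1.06 = 106868.2 Mb
gameplay capture: 26.408 Mbps × 2040 s × 1.06 = 57104.7 Mb
training video: 4.828 Mbps × 2220 s × 1.06 = 11361.2 Mb
Total: 178400.3 Mb = 22300.0 MB.
= 22.30 GB.

22.30 GB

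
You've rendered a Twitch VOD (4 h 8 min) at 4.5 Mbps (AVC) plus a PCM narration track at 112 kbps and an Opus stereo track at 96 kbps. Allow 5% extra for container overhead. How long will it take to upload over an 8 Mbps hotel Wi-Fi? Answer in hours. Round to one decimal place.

2.6 hours

4 h 8 min = 248 min = 14880 s
Audio total: 112 + 96 = 208 kbps = 0.208 Mbps.
Total bitrate: 4.708 Mbps.
File: 4.708 Mbps × 14880 s = 70055.0 Mb.
With 5% container overhead: ×1.05. → 73557.8 Mb.
At 8 Mbps: 73557.8 / 8 = 9194.7 s ≈ 2.55 hours.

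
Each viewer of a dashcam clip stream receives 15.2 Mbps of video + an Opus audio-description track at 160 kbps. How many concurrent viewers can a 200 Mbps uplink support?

Audio: 160 kbps = 0.160 Mbps.
Per-viewer media rate: 15.360 Mbps.
200 Mbps = 200.0 Mbps; 200.0 / 15.360 = 13.02 → 13 viewers.

13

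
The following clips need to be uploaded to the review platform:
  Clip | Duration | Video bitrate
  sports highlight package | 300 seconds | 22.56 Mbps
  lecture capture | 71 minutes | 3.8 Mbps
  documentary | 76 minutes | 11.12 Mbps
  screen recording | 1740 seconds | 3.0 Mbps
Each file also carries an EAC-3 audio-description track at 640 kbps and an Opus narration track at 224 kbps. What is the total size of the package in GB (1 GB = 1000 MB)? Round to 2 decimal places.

11.03 GB

Audio total: 640 + 224 = 864 kbps = 0.864 Mbps.
sports highlight package: 23.424 Mbps × 300 s = 7027.2 Mb
lecture capture: 4.664 Mbps × 4260 s = 19868.6 Mb
documentary: 11.984 Mbps × 4560 s = 54647.0 Mb
screen recording: 3.864 Mbps × 1740 s = 6723.4 Mb
Total: 88266.2 Mb = 11033.3 MB.
= 11.03 GB.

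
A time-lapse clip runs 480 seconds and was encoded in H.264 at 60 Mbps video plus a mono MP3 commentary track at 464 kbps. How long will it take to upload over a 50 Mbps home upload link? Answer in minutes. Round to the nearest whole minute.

10 minutes

Audio: 464 kbps = 0.464 Mbps.
Total bitrate: 60.464 Mbps.
File: 60.464 Mbps × 480 s = 29022.7 Mb.
At 50 Mbps: 29022.7 / 50 = 580.5 s ≈ 9.67 minutes.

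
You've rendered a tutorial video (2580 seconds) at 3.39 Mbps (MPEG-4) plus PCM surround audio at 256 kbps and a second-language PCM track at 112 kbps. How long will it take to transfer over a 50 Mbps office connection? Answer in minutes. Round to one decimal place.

3.2 minutes

Audio total: 256 + 112 = 368 kbps = 0.368 Mbps.
Total bitrate: 3.758 Mbps.
File: 3.758 Mbps × 2580 s = 9695.6 Mb.
At 50 Mbps: 9695.6 / 50 = 193.9 s ≈ 3.23 minutes.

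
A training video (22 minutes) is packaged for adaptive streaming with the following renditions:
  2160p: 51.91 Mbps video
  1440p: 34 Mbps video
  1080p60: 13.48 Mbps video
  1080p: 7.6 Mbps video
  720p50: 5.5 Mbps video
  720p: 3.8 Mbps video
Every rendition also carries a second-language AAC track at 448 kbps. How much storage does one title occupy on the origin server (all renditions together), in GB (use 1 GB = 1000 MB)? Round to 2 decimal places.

22 min = 1320 s
Audio: 448 kbps = 0.448 Mbps.
Sum of rendition bitrates: (51.91+0.448) + (34+0.448) + (13.48+0.448) + (7.6+0.448) + (5.5+0.448) + (3.8+0.448) = 118.978 Mbps.
× 1320 s = 157,051 Mb = 19,631 MB = 19.63 GB.

19.63 GB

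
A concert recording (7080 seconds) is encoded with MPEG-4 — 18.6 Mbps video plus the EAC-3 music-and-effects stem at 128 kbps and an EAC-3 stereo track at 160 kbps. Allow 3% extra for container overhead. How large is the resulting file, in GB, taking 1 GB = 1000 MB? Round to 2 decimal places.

Audio total: 128 + 160 = 288 kbps = 0.288 Mbps.
Total bitrate: 18.6 + 0.288 = 18.888 Mbps.
Stream data: 18.888 Mbps × 7080 s = 133727.0 Mb.
With 3% container overhead: ×1.03.
137,739 Mb ÷ 8 = 17,217 MB → 17.22 GB.

17.22 GB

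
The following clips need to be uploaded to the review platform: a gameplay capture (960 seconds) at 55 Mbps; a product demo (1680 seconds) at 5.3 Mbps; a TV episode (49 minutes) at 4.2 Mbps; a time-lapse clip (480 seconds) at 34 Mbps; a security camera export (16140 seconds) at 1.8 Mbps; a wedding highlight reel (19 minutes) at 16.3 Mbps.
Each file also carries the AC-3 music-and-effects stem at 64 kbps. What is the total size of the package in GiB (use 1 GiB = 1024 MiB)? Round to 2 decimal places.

Audio: 64 kbps = 0.064 Mbps.
gameplay capture: 55.064 Mbps × 960 s = 52861.4 Mb
product demo: 5.364 Mbps × 1680 s = 9011.5 Mb
TV episode: 4.264 Mbps × 2940 s = 12536.2 Mb
time-lapse clip: 34.064 Mbps × 480 s = 16350.7 Mb
security camera export: 1.864 Mbps × 16140 s = 30085.0 Mb
wedding highlight reel: 16.364 Mbps × 1140 s = 18655.0 Mb
Total: 139499.8 Mb = 17437.5 MB.
= 16.24 GiB.

16.24 GiB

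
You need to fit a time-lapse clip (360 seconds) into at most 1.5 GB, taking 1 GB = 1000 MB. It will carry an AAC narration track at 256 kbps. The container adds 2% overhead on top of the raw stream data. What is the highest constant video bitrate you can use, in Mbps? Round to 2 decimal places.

32.42 Mbps

Budget: 1.5 GB = 12000.0 Mb.
Stream payload after overhead: 12000.0 / 1.02 = 11764.7 Mb.
Total bitrate budget: 11764.7 Mb / 360 s = 32.680 Mbps.
Audio: 256 kbps = 0.256 Mbps.
Video: 32.680 − 0.256 = 32.424 Mbps.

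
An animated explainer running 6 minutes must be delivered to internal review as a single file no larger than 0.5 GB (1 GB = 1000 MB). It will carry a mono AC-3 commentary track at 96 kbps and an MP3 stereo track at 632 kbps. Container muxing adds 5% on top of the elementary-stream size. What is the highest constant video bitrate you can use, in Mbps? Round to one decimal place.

9.9 Mbps

Budget: 0.5 GB = 4000.0 Mb.
Stream payload after overhead: 4000.0 / 1.05 = 3809.5 Mb.
6 min = 360 s
Total bitrate budget: 3809.5 Mb / 360 s = 10.582 Mbps.
Audio total: 96 + 632 = 728 kbps = 0.728 Mbps.
Video: 10.582 − 0.728 = 9.854 Mbps.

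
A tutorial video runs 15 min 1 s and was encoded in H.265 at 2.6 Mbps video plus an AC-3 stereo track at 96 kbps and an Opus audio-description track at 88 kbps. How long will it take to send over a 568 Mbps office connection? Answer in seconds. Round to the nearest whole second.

4 seconds

15 min 1 s = 901 s
Audio total: 96 + 88 = 184 kbps = 0.184 Mbps.
Total bitrate: 2.784 Mbps.
File: 2.784 Mbps × 901 s = 2508.4 Mb.
At 568 Mbps: 2508.4 / 568 = 4.4 s ≈ 4.42 seconds.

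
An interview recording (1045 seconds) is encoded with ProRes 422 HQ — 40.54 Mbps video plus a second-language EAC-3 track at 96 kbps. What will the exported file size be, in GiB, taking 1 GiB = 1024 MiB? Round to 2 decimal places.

4.94 GiB

Audio: 96 kbps = 0.096 Mbps.
Total bitrate: 40.54 + 0.096 = 40.636 Mbps.
Stream data: 40.636 Mbps × 1045 s = 42464.6 Mb.
42,465 Mb = 5,308,077,500 bytes ÷ 1,073,741,824 = 4.944 GiB.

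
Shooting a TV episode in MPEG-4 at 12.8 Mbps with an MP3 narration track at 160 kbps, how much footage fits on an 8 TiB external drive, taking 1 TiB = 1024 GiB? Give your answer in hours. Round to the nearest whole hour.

Audio: 160 kbps = 0.160 Mbps.
Total bitrate: 12.8 + 0.160 = 12.960 Mbps.
Capacity: 8 TiB = 70,368,744 Mb.
Recording time: 70,368,744 / 12.960 = 5,429,687 s ≈ 1,508 hours.

1508 hours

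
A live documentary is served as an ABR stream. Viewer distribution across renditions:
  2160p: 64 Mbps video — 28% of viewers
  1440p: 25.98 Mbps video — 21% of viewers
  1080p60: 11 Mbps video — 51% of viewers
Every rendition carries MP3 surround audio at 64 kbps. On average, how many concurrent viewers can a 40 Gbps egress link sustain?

Audio: 64 kbps = 0.064 Mbps.
Average per-viewer bitrate: 0.28×64.064 + 0.21×26.044 + 0.51×11.064 = 29.050 Mbps.
40 Gbps = 40,000 Mbps; 40,000 / 29.050 = 1376.95 → 1376.

1376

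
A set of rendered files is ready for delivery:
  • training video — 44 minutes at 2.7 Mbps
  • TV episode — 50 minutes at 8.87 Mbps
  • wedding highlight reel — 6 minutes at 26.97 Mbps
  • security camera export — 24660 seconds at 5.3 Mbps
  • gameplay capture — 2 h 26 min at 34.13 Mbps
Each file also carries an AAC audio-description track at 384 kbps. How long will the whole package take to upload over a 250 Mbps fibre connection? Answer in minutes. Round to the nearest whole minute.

Audio: 384 kbps = 0.384 Mbps.
training video: 3.084 Mbps × 2640 s = 8141.8 Mb
TV episode: 9.254 Mbps × 3000 s = 27762.0 Mb
wedding highlight reel: 27.354 Mbps × 360 s = 9847.4 Mb
security camera export: 5.684 Mbps × 24660 s = 140167.4 Mb
gameplay capture: 34.514 Mbps × 8760 s = 302342.6 Mb
Total: 488261.3 Mb = 61032.7 MB.
At 250 Mbps: 488261.3 / 250 = 1953 s ≈ 32.6 minutes.

33 minutes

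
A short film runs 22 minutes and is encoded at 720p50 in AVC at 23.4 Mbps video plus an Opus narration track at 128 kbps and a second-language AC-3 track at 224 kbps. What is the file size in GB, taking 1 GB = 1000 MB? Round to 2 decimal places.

3.92 GB

22 min = 1320 s
Audio total: 128 + 224 = 352 kbps = 0.352 Mbps.
Total bitrate: 23.4 + 0.352 = 23.752 Mbps.
Stream data: 23.752 Mbps × 1320 s = 31352.6 Mb.
31,353 Mb ÷ 8 = 3,919 MB → 3.919 GB.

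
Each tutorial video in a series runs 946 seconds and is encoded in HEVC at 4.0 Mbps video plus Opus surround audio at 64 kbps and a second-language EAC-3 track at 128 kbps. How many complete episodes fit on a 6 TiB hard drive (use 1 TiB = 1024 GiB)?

13308

Audio total: 64 + 128 = 192 kbps = 0.192 Mbps.
Total bitrate: 4.192 Mbps.
Per item: 4.192 Mbps × 946 s = 3,966 Mb = 495.7 MB.
Capacity: 6 TiB = 52,776,558 Mb; 13308.49 items → 13308 complete.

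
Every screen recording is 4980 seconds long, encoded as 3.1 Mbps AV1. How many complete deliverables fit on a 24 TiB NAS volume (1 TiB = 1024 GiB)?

13674

Per item: 3.100 Mbps × 4980 s = 15,438 Mb = 1,930 MB.
Capacity: 24 TiB = 211,106,233 Mb; 13674.45 items → 13674 complete.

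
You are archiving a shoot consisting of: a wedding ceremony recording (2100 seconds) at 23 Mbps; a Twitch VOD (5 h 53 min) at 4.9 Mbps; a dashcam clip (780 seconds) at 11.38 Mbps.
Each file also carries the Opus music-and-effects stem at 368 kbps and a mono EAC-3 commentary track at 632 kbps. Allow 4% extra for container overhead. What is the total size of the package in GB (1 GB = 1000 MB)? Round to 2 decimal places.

Audio total: 368 + 632 = 1000 kbps = 1.000 Mbps.
wedding ceremony recording: 24.000 Mbps × 2100 s × 1.04 = 52416.0 Mb
Twitch VOD: 5.900 Mbps × 21180 s × 1.04 = 129960.5 Mb
dashcam clip: 12.380 Mbps × 780 s × 1.04 = 10042.7 Mb
Total: 192419.1 Mb = 24052.4 MB.
= 24.05 GB.

24.05 GB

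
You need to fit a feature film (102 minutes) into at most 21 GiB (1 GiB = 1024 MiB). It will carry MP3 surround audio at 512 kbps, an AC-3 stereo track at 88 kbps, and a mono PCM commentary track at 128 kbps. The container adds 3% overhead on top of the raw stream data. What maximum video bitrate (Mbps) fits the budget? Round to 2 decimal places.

27.89 Mbps

Budget: 21 GiB = 180388.6 Mb.
Stream payload after overhead: 180388.6 / 1.03 = 175134.6 Mb.
102 min = 6120 s
Total bitrate budget: 175134.6 Mb / 6120 s = 28.617 Mbps.
Audio total: 512 + 88 + 128 = 728 kbps = 0.728 Mbps.
Video: 28.617 − 0.728 = 27.889 Mbps.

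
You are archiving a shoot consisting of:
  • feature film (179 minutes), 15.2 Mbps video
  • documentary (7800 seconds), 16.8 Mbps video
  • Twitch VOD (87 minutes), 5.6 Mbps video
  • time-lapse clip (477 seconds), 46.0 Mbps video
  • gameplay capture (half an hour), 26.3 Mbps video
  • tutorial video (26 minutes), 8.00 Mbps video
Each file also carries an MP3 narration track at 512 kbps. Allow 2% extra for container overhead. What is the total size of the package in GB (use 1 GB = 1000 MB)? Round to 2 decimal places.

53.47 GB

Audio: 512 kbps = 0.512 Mbps.
feature film: 15.712 Mbps × 10740 s × 1.02 = 172121.8 Mb
documentary: 17.312 Mbps × 7800 s × 1.02 = 137734.3 Mb
Twitch VOD: 6.112 Mbps × 5220 s × 1.02 = 32542.7 Mb
time-lapse clip: 46.512 Mbps × 477 s × 1.02 = 22629.9 Mb
gameplay capture: 26.812 Mbps × 1800 s × 1.02 = 49226.8 Mb
tutorial video: 8.512 Mbps × 1560 s × 1.02 = 13544.3 Mb
Total: 427799.9 Mb = 53475.0 MB.
= 53.47 GB.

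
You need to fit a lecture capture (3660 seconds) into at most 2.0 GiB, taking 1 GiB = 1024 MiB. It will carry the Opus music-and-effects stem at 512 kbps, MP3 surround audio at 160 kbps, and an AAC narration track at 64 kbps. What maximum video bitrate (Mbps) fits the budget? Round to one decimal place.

4.0 Mbps

Budget: 2.0 GiB = 17179.9 Mb.
Total bitrate budget: 17179.9 Mb / 3660 s = 4.694 Mbps.
Audio total: 512 + 160 + 64 = 736 kbps = 0.736 Mbps.
Video: 4.694 − 0.736 = 3.958 Mbps.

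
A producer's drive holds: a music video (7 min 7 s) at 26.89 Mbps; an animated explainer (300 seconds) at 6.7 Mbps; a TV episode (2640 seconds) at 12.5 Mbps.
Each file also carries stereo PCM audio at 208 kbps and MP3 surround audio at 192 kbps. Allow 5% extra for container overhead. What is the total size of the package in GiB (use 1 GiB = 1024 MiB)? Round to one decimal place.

Audio total: 208 + 192 = 400 kbps = 0.400 Mbps.
music video: 27.290 Mbps × 427 s × 1.05 = 12235.5 Mb
animated explainer: 7.100 Mbps × 300 s × 1.05 = 2236.5 Mb
TV episode: 12.900 Mbps × 2640 s × 1.05 = 35758.8 Mb
Total: 50230.8 Mb = 6278.8 MB.
= 5.848 GiB.

5.8 GiB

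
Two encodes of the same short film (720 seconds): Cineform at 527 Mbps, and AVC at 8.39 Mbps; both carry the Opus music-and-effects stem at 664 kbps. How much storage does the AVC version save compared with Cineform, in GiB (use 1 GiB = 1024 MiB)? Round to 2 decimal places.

Audio: 664 kbps = 0.664 Mbps.
Cineform: 527.664 Mbps × 720 s = 379918.1 Mb = 44.228 GiB.
AVC: 9.054 Mbps × 720 s = 6518.9 Mb = 0.759 GiB.
Saving: 44.228 − 0.759 = 43.469 GiB.

43.47 GiB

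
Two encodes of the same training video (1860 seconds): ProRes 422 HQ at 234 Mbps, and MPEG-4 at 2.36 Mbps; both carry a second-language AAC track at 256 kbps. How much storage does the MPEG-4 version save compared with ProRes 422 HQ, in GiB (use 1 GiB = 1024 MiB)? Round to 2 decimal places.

Audio: 256 kbps = 0.256 Mbps.
ProRes 422 HQ: 234.256 Mbps × 1860 s = 435716.2 Mb = 50.724 GiB.
MPEG-4: 2.616 Mbps × 1860 s = 4865.8 Mb = 0.566 GiB.
Saving: 50.724 − 0.566 = 50.158 GiB.

50.16 GiB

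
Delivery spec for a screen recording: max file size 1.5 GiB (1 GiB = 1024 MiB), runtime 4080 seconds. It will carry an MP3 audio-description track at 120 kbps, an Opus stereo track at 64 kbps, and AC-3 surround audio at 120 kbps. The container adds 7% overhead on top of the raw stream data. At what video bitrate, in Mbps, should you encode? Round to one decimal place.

2.6 Mbps

Budget: 1.5 GiB = 12884.9 Mb.
Stream payload after overhead: 12884.9 / 1.07 = 12042.0 Mb.
Total bitrate budget: 12042.0 Mb / 4080 s = 2.951 Mbps.
Audio total: 120 + 64 + 120 = 304 kbps = 0.304 Mbps.
Video: 2.951 − 0.304 = 2.647 Mbps.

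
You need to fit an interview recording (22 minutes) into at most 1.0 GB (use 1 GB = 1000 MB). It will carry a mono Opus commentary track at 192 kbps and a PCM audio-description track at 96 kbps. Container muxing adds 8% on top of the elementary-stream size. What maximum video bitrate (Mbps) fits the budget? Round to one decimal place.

5.3 Mbps

Budget: 1.0 GB = 8000.0 Mb.
Stream payload after overhead: 8000.0 / 1.08 = 7407.4 Mb.
22 min = 1320 s
Total bitrate budget: 7407.4 Mb / 1320 s = 5.612 Mbps.
Audio total: 192 + 96 = 288 kbps = 0.288 Mbps.
Video: 5.612 − 0.288 = 5.324 Mbps.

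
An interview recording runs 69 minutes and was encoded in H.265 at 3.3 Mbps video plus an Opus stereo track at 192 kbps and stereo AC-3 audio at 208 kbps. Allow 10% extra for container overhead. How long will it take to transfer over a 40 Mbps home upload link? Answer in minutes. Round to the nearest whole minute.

7 minutes

69 min = 4140 s
Audio total: 192 + 208 = 400 kbps = 0.400 Mbps.
Total bitrate: 3.700 Mbps.
File: 3.700 Mbps × 4140 s = 15318.0 Mb.
With 10% container overhead: ×1.10. → 16849.8 Mb.
At 40 Mbps: 16849.8 / 40 = 421.2 s ≈ 7.02 minutes.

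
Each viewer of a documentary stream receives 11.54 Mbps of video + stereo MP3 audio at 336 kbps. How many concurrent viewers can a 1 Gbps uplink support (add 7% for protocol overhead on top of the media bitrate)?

78

Audio: 336 kbps = 0.336 Mbps.
Per-viewer media rate: 11.876 Mbps.
On the wire with 7% overhead: 12.707 Mbps.
1 Gbps = 1,000 Mbps; 1,000 / 12.707 = 78.69 → 78 viewers.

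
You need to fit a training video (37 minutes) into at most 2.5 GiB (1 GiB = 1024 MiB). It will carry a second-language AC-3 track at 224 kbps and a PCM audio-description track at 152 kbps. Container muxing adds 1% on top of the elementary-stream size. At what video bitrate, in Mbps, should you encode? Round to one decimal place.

Budget: 2.5 GiB = 21474.8 Mb.
Stream payload after overhead: 21474.8 / 1.01 = 21262.2 Mb.
37 min = 2220 s
Total bitrate budget: 21262.2 Mb / 2220 s = 9.578 Mbps.
Audio total: 224 + 152 = 376 kbps = 0.376 Mbps.
Video: 9.578 − 0.376 = 9.202 Mbps.

9.2 Mbps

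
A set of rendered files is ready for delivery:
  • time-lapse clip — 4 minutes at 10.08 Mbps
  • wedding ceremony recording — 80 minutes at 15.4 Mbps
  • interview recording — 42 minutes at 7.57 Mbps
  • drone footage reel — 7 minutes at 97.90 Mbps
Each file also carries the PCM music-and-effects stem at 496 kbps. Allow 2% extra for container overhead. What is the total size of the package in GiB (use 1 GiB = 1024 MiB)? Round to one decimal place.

Audio: 496 kbps = 0.496 Mbps.
time-lapse clip: 10.576 Mbps × 240 s × 1.02 = 2589.0 Mb
wedding ceremony recording: 15.896 Mbps × 4800 s × 1.02 = 77826.8 Mb
interview recording: 8.066 Mbps × 2520 s × 1.02 = 20732.8 Mb
drone footage reel: 98.396 Mbps × 420 s × 1.02 = 42152.8 Mb
Total: 143301.5 Mb = 17912.7 MB.
= 16.68 GiB.

16.7 GiB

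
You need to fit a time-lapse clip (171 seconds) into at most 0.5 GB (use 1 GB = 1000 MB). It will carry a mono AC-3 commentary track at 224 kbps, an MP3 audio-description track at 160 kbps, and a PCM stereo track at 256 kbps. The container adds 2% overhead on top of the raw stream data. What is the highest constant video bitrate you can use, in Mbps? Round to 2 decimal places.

Budget: 0.5 GB = 4000.0 Mb.
Stream payload after overhead: 4000.0 / 1.02 = 3921.6 Mb.
Total bitrate budget: 3921.6 Mb / 171 s = 22.933 Mbps.
Audio total: 224 + 160 + 256 = 640 kbps = 0.640 Mbps.
Video: 22.933 − 0.640 = 22.293 Mbps.

22.29 Mbps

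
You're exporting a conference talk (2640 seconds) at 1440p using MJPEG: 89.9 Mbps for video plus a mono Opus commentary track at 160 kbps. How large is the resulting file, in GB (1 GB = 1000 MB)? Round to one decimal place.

Audio: 160 kbps = 0.160 Mbps.
Total bitrate: 89.9 + 0.160 = 90.060 Mbps.
Stream data: 90.060 Mbps × 2640 s = 237758.4 Mb.
237,758 Mb ÷ 8 = 29,720 MB → 29.72 GB.

29.7 GB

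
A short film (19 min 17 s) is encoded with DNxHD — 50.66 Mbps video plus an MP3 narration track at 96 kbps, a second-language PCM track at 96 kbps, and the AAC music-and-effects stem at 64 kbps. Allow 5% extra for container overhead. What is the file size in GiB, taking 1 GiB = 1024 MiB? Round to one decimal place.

19 min 17 s = 1157 s
Audio total: 96 + 96 + 64 = 256 kbps = 0.256 Mbps.
Total bitrate: 50.66 + 0.256 = 50.916 Mbps.
Stream data: 50.916 Mbps × 1157 s = 58909.8 Mb.
With 5% container overhead: ×1.05.
61,855 Mb = 7,731,912,825 bytes ÷ 1,073,741,824 = 7.201 GiB.

7.2 GiB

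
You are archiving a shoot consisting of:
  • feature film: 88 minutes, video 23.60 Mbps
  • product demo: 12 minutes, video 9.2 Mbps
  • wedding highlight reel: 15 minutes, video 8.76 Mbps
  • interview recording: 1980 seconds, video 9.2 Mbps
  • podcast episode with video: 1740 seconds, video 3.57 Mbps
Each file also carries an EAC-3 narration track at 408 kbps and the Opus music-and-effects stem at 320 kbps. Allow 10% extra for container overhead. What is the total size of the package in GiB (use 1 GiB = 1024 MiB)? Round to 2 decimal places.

Audio total: 408 + 320 = 728 kbps = 0.728 Mbps.
feature film: 24.328 Mbps × 5280 s × 1.10 = 141297.0 Mb
product demo: 9.928 Mbps × 720 s × 1.10 = 7863.0 Mb
wedding highlight reel: 9.488 Mbps × 900 s × 1.10 = 9393.1 Mb
interview recording: 9.928 Mbps × 1980 s × 1.10 = 21623.2 Mb
podcast episode with video: 4.298 Mbps × 1740 s × 1.10 = 8226.4 Mb
Total: 188402.7 Mb = 23550.3 MB.
= 21.93 GiB.

21.93 GiB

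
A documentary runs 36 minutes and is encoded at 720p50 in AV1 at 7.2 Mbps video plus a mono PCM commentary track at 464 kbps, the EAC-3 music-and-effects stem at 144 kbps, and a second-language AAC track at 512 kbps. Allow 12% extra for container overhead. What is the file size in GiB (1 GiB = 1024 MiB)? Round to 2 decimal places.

36 min = 2160 s
Audio total: 464 + 144 + 512 = 1120 kbps = 1.120 Mbps.
Total bitrate: 7.2 + 1.120 = 8.320 Mbps.
Stream data: 8.320 Mbps × 2160 s = 17971.2 Mb.
With 12% container overhead: ×1.12.
20,128 Mb = 2,515,968,000 bytes ÷ 1,073,741,824 = 2.343 GiB.

2.34 GiB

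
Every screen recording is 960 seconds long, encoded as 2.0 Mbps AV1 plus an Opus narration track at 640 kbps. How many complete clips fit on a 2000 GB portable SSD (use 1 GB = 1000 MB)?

6313

Audio: 640 kbps = 0.640 Mbps.
Total bitrate: 2.640 Mbps.
Per item: 2.640 Mbps × 960 s = 2,534 Mb = 316.8 MB.
Capacity: 2000 GB = 16,000,000 Mb; 6313.13 items → 6313 complete.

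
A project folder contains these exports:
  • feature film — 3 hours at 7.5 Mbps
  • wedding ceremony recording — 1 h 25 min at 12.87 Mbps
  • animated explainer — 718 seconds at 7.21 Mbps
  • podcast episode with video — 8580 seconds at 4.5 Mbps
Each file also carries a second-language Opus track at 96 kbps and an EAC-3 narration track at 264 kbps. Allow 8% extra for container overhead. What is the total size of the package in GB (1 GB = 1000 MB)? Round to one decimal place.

26.9 GB

Audio total: 96 + 264 = 360 kbps = 0.360 Mbps.
feature film: 7.860 Mbps × 10800 s × 1.08 = 91679.0 Mb
wedding ceremony recording: 13.230 Mbps × 5100 s × 1.08 = 72870.8 Mb
animated explainer: 7.570 Mbps × 718 s × 1.08 = 5870.1 Mb
podcast episode with video: 4.860 Mbps × 8580 s × 1.08 = 45034.7 Mb
Total: 215454.7 Mb = 26931.8 MB.
= 26.93 GB.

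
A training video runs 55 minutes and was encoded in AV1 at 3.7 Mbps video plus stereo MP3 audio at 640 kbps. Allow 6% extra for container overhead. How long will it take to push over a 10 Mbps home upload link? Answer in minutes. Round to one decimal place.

25.3 minutes

55 min = 3300 s
Audio: 640 kbps = 0.640 Mbps.
Total bitrate: 4.340 Mbps.
File: 4.340 Mbps × 3300 s = 14322.0 Mb.
With 6% container overhead: ×1.06. → 15181.3 Mb.
At 10 Mbps: 15181.3 / 10 = 1518.1 s ≈ 25.3 minutes.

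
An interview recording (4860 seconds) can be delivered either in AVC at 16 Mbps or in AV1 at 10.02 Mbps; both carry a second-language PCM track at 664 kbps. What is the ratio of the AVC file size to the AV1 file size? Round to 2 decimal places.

Audio: 664 kbps = 0.664 Mbps.
AVC: 16.664 Mbps × 4860 s = 80987.0 Mb = 10.123 GB.
AV1: 10.684 Mbps × 4860 s = 51924.2 Mb = 6.491 GB.
Ratio: 10.123 / 6.491 = 1.560.

1.56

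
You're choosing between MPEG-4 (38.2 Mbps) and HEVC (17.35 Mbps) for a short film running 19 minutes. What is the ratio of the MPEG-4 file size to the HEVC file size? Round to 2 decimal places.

2.20

19 min = 1140 s
MPEG-4: 38.200 Mbps × 1140 s = 43548.0 Mb = 5.444 GB.
HEVC: 17.350 Mbps × 1140 s = 19779.0 Mb = 2.472 GB.
Ratio: 5.444 / 2.472 = 2.202.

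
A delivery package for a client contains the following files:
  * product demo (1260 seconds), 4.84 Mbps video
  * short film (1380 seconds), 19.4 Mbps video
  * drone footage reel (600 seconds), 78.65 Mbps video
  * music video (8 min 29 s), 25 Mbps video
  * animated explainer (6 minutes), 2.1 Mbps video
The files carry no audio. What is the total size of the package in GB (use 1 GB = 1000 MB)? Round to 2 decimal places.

product demo: 4.840 Mbps × 1260 s = 6098.4 Mb
short film: 19.400 Mbps × 1380 s = 26772.0 Mb
drone footage reel: 78.650 Mbps × 600 s = 47190.0 Mb
music video: 25.000 Mbps × 509 s = 12725.0 Mb
animated explainer: 2.100 Mbps × 360 s = 756.0 Mb
Total: 93541.4 Mb = 11692.7 MB.
= 11.69 GB.

11.69 GB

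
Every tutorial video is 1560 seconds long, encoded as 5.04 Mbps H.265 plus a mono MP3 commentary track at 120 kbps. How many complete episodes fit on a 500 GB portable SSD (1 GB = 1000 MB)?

496

Audio: 120 kbps = 0.120 Mbps.
Total bitrate: 5.160 Mbps.
Per item: 5.160 Mbps × 1560 s = 8,050 Mb = 1,006 MB.
Capacity: 500 GB = 4,000,000 Mb; 496.92 items → 496 complete.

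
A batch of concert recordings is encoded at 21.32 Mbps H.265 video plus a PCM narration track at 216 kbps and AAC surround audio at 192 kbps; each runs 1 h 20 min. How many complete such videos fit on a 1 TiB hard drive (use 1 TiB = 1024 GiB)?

1 h 20 min = 80 min = 4800 s
Audio total: 216 + 192 = 408 kbps = 0.408 Mbps.
Total bitrate: 21.728 Mbps.
Per item: 21.728 Mbps × 4800 s = 104,294 Mb = 13,037 MB.
Capacity: 1 TiB = 8,796,093 Mb; 84.34 items → 84 complete.

84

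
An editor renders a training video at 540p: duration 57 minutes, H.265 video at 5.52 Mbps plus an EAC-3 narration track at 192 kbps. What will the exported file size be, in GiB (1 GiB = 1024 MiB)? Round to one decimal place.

57 min = 3420 s
Audio: 192 kbps = 0.192 Mbps.
Total bitrate: 5.52 + 0.192 = 5.712 Mbps.
Stream data: 5.712 Mbps × 3420 s = 19535.0 Mb.
19,535 Mb = 2,441,880,000 bytes ÷ 1,073,741,824 = 2.274 GiB.

2.3 GiB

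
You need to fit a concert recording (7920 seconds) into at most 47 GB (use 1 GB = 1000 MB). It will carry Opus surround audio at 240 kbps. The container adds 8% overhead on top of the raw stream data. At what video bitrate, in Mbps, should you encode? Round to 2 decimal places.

Budget: 47 GB = 376000.0 Mb.
Stream payload after overhead: 376000.0 / 1.08 = 348148.1 Mb.
Total bitrate budget: 348148.1 Mb / 7920 s = 43.958 Mbps.
Audio: 240 kbps = 0.240 Mbps.
Video: 43.958 − 0.240 = 43.718 Mbps.

43.72 Mbps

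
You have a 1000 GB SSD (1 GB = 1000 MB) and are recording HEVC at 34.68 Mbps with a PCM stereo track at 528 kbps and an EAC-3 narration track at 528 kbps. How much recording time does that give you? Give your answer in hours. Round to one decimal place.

62.2 hours

Audio total: 528 + 528 = 1056 kbps = 1.056 Mbps.
Total bitrate: 34.68 + 1.056 = 35.736 Mbps.
Capacity: 1000 GB = 8,000,000 Mb.
Recording time: 8,000,000 / 35.736 = 223,864 s ≈ 62.2 hours.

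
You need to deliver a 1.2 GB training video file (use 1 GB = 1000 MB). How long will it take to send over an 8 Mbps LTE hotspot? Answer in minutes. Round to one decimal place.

File: 1.2 GB = 9600.0 Mb.
At 8 Mbps: 9600.0 / 8 = 1200.0 s ≈ 20 minutes.

20.0 minutes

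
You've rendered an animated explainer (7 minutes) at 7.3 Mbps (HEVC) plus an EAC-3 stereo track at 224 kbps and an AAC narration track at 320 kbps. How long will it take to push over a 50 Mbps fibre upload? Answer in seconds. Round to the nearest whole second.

7 min = 420 s
Audio total: 224 + 320 = 544 kbps = 0.544 Mbps.
Total bitrate: 7.844 Mbps.
File: 7.844 Mbps × 420 s = 3294.5 Mb.
At 50 Mbps: 3294.5 / 50 = 65.9 s ≈ 65.9 seconds.

66 seconds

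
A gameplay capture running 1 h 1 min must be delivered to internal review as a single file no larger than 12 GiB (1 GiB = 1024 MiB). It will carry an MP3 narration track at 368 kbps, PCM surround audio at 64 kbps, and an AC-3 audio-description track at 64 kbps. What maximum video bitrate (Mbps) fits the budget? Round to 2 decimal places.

Budget: 12 GiB = 103079.2 Mb.
1 h 1 min = 61 min = 3660 s
Total bitrate budget: 103079.2 Mb / 3660 s = 28.164 Mbps.
Audio total: 368 + 64 + 64 = 496 kbps = 0.496 Mbps.
Video: 28.164 − 0.496 = 27.668 Mbps.

27.67 Mbps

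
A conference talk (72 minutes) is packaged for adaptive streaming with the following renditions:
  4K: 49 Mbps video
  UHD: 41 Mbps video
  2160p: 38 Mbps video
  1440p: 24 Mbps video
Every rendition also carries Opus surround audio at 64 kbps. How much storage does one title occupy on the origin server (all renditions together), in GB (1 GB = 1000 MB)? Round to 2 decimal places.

72 min = 4320 s
Audio: 64 kbps = 0.064 Mbps.
Sum of rendition bitrates: (49+0.064) + (41+0.064) + (38+0.064) + (24+0.064) = 152.256 Mbps.
× 4320 s = 657,746 Mb = 82,218 MB = 82.22 GB.

82.22 GB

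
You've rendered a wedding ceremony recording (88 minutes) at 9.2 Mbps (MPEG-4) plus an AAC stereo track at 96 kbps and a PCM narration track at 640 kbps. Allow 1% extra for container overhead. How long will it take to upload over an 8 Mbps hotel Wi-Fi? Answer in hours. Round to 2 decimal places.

88 min = 5280 s
Audio total: 96 + 640 = 736 kbps = 0.736 Mbps.
Total bitrate: 9.936 Mbps.
File: 9.936 Mbps × 5280 s = 52462.1 Mb.
With 1% container overhead: ×1.01. → 52986.7 Mb.
At 8 Mbps: 52986.7 / 8 = 6623.3 s ≈ 1.84 hours.

1.84 hours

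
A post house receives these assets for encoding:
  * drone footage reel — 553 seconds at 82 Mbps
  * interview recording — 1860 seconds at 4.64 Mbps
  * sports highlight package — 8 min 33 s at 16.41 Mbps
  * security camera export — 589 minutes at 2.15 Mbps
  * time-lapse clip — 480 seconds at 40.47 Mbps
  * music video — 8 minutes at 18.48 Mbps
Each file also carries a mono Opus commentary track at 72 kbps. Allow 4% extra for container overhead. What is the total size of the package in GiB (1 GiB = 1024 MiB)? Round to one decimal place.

20.5 GiB

Audio: 72 kbps = 0.072 Mbps.
drone footage reel: 82.072 Mbps × 553 s × 1.04 = 47201.2 Mb
interview recording: 4.712 Mbps × 1860 s × 1.04 = 9114.9 Mb
sports highlight package: 16.482 Mbps × 513 s × 1.04 = 8793.5 Mb
security camera export: 2.222 Mbps × 35340 s × 1.04 = 81666.5 Mb
time-lapse clip: 40.542 Mbps × 480 s × 1.04 = 20238.6 Mb
music video: 18.552 Mbps × 480 s × 1.04 = 9261.2 Mb
Total: 176275.8 Mb = 22034.5 MB.
= 20.52 GiB.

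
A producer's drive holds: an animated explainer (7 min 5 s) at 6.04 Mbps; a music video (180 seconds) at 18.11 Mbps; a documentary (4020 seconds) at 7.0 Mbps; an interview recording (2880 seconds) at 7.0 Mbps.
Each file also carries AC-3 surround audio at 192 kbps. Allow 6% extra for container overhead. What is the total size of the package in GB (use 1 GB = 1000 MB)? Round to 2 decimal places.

Audio: 192 kbps = 0.192 Mbps.
animated explainer: 6.232 Mbps × 425 s × 1.06 = 2807.5 Mb
music video: 18.302 Mbps × 180 s × 1.06 = 3492.0 Mb
documentary: 7.192 Mbps × 4020 s × 1.06 = 30646.6 Mb
interview recording: 7.192 Mbps × 2880 s × 1.06 = 21955.7 Mb
Total: 58901.8 Mb = 7362.7 MB.
= 7.363 GB.

7.36 GB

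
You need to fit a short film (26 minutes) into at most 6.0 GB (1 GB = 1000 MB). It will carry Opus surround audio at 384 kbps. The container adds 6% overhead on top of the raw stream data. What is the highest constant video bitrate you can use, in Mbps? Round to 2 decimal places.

Budget: 6.0 GB = 48000.0 Mb.
Stream payload after overhead: 48000.0 / 1.06 = 45283.0 Mb.
26 min = 1560 s
Total bitrate budget: 45283.0 Mb / 1560 s = 29.028 Mbps.
Audio: 384 kbps = 0.384 Mbps.
Video: 29.028 − 0.384 = 28.644 Mbps.

28.64 Mbps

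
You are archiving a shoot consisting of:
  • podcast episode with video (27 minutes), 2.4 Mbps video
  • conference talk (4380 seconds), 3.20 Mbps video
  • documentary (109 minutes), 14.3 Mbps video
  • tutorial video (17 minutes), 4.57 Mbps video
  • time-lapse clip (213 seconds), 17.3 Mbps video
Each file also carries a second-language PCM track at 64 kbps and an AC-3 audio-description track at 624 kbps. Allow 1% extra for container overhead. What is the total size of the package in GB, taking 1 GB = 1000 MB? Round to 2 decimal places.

16.32 GB

Audio total: 64 + 624 = 688 kbps = 0.688 Mbps.
podcast episode with video: 3.088 Mbps × 1620 s × 1.01 = 5052.6 Mb
conference talk: 3.888 Mbps × 4380 s × 1.01 = 17199.7 Mb
documentary: 14.988 Mbps × 6540 s × 1.01 = 99001.7 Mb
tutorial video: 5.258 Mbps × 1020 s × 1.01 = 5416.8 Mb
time-lapse clip: 17.988 Mbps × 213 s × 1.01 = 3869.8 Mb
Total: 130540.6 Mb = 16317.6 MB.
= 16.32 GB.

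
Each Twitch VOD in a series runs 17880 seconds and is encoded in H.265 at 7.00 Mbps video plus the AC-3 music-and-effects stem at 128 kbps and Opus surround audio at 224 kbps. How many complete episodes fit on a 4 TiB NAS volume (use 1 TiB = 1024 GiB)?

267

Audio total: 128 + 224 = 352 kbps = 0.352 Mbps.
Total bitrate: 7.352 Mbps.
Per item: 7.352 Mbps × 17880 s = 131,454 Mb = 16,432 MB.
Capacity: 4 TiB = 35,184,372 Mb; 267.66 items → 267 complete.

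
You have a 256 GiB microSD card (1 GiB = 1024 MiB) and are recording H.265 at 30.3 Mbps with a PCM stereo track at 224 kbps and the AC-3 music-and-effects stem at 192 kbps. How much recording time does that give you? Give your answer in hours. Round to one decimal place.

Audio total: 224 + 192 = 416 kbps = 0.416 Mbps.
Total bitrate: 30.3 + 0.416 = 30.716 Mbps.
Capacity: 256 GiB = 2,199,023 Mb.
Recording time: 2,199,023 / 30.716 = 71,592 s ≈ 19.9 hours.

19.9 hours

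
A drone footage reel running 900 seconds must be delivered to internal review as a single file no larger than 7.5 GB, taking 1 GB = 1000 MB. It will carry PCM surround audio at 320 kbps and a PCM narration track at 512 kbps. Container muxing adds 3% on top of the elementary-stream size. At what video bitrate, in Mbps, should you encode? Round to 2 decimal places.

63.89 Mbps

Budget: 7.5 GB = 60000.0 Mb.
Stream payload after overhead: 60000.0 / 1.03 = 58252.4 Mb.
Total bitrate budget: 58252.4 Mb / 900 s = 64.725 Mbps.
Audio total: 320 + 512 = 832 kbps = 0.832 Mbps.
Video: 64.725 − 0.832 = 63.893 Mbps.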